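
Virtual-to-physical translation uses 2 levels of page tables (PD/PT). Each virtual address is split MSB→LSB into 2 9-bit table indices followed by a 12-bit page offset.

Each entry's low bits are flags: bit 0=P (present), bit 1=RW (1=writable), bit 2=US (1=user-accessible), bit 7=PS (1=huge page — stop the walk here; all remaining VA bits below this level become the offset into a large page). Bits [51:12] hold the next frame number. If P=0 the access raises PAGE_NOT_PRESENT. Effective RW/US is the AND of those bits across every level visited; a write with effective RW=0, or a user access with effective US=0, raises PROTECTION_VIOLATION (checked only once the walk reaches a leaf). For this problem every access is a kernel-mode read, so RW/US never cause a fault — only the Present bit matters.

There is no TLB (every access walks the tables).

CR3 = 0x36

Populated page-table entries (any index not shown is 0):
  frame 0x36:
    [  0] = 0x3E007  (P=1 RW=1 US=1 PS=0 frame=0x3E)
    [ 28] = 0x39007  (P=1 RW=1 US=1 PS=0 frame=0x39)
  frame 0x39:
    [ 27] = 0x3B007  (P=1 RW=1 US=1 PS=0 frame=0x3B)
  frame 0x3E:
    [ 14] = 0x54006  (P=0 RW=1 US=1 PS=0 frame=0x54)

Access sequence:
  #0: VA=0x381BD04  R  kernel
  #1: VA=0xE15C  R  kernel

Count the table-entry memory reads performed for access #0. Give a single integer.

Walk each access:
#0 VA=0x381BD04 (r,kernel):
  lvl0: tbl 0x36, slot 28 ⇒ 0x39007 (P1/RW1/US1/PS0)
  lvl1: tbl 0x39, slot 27 ⇒ 0x3B007 (P1/RW1/US1/PS0)
  ✓ 0x3BD04  — 2 lookups
#1 VA=0xE15C (r,kernel):
  lvl0: tbl 0x36, slot 0 ⇒ 0x3E007 (P1/RW1/US1/PS0)
  lvl1: tbl 0x3E, slot 14 ⇒ 0x54006 (P0/RW1/US1/PS0)
  → PAGE_NOT_PRESENT  (2 entries read)

Entries read for #0: 2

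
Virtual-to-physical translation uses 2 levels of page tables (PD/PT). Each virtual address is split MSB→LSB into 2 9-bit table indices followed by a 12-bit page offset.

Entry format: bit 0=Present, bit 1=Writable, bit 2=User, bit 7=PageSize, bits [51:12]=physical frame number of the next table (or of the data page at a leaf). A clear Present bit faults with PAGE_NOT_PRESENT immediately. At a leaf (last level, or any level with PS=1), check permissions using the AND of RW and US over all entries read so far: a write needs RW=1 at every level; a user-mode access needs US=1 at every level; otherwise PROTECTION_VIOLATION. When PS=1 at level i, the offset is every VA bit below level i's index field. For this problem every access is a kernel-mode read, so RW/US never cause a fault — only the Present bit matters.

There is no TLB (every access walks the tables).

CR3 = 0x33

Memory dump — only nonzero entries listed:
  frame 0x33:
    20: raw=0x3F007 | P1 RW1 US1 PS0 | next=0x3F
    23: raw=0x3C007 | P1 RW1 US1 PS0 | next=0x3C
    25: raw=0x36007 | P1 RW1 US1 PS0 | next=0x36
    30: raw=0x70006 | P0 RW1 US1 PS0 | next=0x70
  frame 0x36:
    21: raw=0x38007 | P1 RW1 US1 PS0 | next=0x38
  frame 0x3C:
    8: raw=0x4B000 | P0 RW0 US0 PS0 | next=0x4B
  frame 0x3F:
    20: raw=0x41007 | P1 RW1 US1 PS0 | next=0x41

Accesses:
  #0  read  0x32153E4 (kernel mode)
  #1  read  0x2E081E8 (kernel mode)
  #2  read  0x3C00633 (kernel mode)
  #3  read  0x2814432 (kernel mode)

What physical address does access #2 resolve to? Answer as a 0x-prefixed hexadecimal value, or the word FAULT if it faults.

Walk each access:
#0 VA=0x32153E4 (r,kernel):
  L0 @0x33[25] → 0x36007  P=1,RW=1,US=1,PS=0
  L1 @0x36[21] → 0x38007  P=1,RW=1,US=1,PS=0
  → PA=0x383E4  (2 entries read)
#1 VA=0x2E081E8 (r,kernel):
  L0 @0x33[23] → 0x3C007  P=1,RW=1,US=1,PS=0
  L1 @0x3C[8] → 0x4B000  P=0,RW=0,US=0,PS=0
  ✗ PAGE_NOT_PRESENT  [2 reads]
#2 VA=0x3C00633 (r,kernel):
  L0 @0x33[30] → 0x70006  P=0,RW=1,US=1,PS=0
  ✗ PAGE_NOT_PRESENT  [1 reads]
#3 VA=0x2814432 (r,kernel):
  L0 @0x33[20] → 0x3F007  P=1,RW=1,US=1,PS=0
  L1 @0x3F[20] → 0x41007  P=1,RW=1,US=1,PS=0
  → PA=0x41432  (2 entries read)

Access #2 PA: FAULT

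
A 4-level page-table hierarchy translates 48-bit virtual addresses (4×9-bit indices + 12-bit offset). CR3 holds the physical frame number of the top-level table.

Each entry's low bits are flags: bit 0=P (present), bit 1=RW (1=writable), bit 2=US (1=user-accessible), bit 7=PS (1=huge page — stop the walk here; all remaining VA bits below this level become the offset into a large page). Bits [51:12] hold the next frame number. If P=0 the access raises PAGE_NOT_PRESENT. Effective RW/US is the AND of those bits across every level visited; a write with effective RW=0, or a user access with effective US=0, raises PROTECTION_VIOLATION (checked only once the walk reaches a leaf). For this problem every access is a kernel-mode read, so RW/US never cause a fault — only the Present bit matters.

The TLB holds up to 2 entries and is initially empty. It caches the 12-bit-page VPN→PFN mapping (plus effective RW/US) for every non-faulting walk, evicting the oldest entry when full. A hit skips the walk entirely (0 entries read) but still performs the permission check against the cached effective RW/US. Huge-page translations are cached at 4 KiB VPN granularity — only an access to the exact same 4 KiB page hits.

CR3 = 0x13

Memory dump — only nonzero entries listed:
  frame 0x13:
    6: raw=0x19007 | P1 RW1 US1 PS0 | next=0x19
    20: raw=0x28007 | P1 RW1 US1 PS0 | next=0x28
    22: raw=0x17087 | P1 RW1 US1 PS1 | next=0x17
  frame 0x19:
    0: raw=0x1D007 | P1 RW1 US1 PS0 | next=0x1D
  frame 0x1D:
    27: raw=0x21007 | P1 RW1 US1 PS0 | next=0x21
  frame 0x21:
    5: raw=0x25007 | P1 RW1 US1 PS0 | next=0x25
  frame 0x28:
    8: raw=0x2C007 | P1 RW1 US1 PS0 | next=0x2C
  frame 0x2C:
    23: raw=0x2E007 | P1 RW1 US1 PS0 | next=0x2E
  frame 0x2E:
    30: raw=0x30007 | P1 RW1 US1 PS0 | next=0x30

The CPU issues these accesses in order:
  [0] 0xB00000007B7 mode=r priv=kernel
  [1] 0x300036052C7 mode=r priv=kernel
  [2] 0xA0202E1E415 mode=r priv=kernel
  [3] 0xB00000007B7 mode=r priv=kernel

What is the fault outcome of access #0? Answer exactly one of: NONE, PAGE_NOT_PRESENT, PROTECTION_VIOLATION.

Per-access translation:
#0 VA=0xB00000007B7 (r,kernel):
  [0] read 0x13 idx=22: raw=0x17087 flags P=1 W=1 U=1 S=1
  ✓ 0x177B7 (huge @L0)  — 1 lookups
#1 VA=0x300036052C7 (r,kernel):
  [0] read 0x13 idx=6: raw=0x19007 flags P=1 W=1 U=1 S=0
  [1] read 0x19 idx=0: raw=0x1D007 flags P=1 W=1 U=1 S=0
  [2] read 0x1D idx=27: raw=0x21007 flags P=1 W=1 U=1 S=0
  [3] read 0x21 idx=5: raw=0x25007 flags P=1 W=1 U=1 S=0
  ✓ 0x252C7  — 4 lookups
#2 VA=0xA0202E1E415 (r,kernel):
  [0] read 0x13 idx=20: raw=0x28007 flags P=1 W=1 U=1 S=0
  [1] read 0x28 idx=8: raw=0x2C007 flags P=1 W=1 U=1 S=0
  [2] read 0x2C idx=23: raw=0x2E007 flags P=1 W=1 U=1 S=0
  [3] read 0x2E idx=30: raw=0x30007 flags P=1 W=1 U=1 S=0
  ✓ 0x30415  — 4 lookups
#3 VA=0xB00000007B7 (r,kernel):
  [0] read 0x13 idx=22: raw=0x17087 flags P=1 W=1 U=1 S=1
  ✓ 0x177B7 (huge @L0)  — 1 lookups

Access #0 fault: NONE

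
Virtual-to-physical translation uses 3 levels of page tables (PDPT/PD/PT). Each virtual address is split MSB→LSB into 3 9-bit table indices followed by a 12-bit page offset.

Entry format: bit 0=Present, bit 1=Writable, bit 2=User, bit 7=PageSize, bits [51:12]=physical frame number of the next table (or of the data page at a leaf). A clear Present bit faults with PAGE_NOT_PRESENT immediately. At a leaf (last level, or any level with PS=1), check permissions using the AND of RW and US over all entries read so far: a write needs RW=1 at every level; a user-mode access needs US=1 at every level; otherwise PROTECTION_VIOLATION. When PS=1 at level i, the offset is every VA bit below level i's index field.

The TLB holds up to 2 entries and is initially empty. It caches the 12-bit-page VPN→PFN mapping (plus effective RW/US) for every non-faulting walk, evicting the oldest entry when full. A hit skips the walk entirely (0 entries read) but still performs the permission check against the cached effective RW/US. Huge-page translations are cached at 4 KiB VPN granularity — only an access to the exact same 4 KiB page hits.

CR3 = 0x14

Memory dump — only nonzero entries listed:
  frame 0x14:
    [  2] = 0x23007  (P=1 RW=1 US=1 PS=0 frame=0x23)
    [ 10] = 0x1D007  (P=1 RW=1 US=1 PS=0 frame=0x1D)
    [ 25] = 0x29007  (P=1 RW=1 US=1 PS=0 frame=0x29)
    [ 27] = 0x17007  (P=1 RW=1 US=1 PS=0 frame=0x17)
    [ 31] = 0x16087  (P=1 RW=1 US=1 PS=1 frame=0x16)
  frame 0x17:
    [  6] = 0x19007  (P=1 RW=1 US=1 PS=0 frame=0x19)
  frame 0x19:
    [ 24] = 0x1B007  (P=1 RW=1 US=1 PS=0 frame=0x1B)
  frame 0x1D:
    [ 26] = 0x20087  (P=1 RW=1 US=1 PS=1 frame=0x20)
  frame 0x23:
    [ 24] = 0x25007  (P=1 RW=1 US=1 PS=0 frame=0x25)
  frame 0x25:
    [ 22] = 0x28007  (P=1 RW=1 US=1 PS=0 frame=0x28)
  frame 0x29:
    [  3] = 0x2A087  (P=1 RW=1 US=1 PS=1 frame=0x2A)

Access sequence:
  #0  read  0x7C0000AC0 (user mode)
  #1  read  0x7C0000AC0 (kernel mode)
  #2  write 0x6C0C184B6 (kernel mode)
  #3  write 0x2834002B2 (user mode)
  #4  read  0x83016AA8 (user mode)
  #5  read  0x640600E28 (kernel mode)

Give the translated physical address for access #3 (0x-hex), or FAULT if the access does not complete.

Per-access translation:
#0 VA=0x7C0000AC0 (r,user):
  L0 @0x14[31] → 0x16087  P=1,RW=1,US=1,PS=1
  ✓ 0x16AC0 (huge @L0)  — 1 lookups
#1 VA=0x7C0000AC0 (r,kernel):
  TLB hit vpn=0x7C0000 → PA=0x16AC0
#2 VA=0x6C0C184B6 (w,kernel):
  L0 @0x14[27] → 0x17007  P=1,RW=1,US=1,PS=0
  L1 @0x17[6] → 0x19007  P=1,RW=1,US=1,PS=0
  L2 @0x19[24] → 0x1B007  P=1,RW=1,US=1,PS=0
  ✓ 0x1B4B6  — 3 lookups
#3 VA=0x2834002B2 (w,user):
  L0 @0x14[10] → 0x1D007  P=1,RW=1,US=1,PS=0
  L1 @0x1D[26] → 0x20087  P=1,RW=1,US=1,PS=1
  ✓ 0x202B2 (huge @L1)  — 2 lookups
#4 VA=0x83016AA8 (r,user):
  L0 @0x14[2] → 0x23007  P=1,RW=1,US=1,PS=0
  L1 @0x23[24] → 0x25007  P=1,RW=1,US=1,PS=0
  L2 @0x25[22] → 0x28007  P=1,RW=1,US=1,PS=0
  ✓ 0x28AA8  — 3 lookups
#5 VA=0x640600E28 (r,kernel):
  L0 @0x14[25] → 0x29007  P=1,RW=1,US=1,PS=0
  L1 @0x29[3] → 0x2A087  P=1,RW=1,US=1,PS=1
  ✓ 0x2AE28 (huge @L1)  — 2 lookups

Access #3 PA: 0x202B2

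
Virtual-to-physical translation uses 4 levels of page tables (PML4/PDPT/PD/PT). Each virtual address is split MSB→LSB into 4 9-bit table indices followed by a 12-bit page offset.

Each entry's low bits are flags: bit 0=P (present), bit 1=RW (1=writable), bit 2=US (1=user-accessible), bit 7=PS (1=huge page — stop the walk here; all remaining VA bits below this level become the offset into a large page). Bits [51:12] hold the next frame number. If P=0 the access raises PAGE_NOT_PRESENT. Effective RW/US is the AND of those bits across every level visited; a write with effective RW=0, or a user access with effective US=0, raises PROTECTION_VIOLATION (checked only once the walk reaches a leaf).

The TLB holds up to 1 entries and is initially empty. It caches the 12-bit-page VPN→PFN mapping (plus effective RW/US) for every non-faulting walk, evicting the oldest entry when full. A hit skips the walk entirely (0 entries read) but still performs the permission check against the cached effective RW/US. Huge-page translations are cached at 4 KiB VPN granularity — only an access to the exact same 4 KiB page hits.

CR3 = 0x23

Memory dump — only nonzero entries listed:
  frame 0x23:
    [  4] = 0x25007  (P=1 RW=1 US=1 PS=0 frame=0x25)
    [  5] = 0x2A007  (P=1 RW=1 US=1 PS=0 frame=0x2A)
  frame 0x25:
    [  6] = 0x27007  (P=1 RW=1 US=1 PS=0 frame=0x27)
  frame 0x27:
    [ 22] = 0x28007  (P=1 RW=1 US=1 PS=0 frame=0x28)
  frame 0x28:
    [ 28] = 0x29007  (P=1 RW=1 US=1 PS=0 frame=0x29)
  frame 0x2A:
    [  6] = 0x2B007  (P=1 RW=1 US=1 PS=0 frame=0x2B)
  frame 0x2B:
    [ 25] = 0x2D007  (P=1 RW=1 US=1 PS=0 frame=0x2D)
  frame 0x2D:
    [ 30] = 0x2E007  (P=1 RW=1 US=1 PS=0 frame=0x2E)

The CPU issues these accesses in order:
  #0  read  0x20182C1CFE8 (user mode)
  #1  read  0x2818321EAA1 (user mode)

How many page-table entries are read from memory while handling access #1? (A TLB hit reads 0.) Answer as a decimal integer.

Walk each access:
#0 VA=0x20182C1CFE8 (r,user):
  L0: frame=0x23 idx=4 entry=0x25007 [P=1 RW=1 US=1 PS=0]
  L1: frame=0x25 idx=6 entry=0x27007 [P=1 RW=1 US=1 PS=0]
  L2: frame=0x27 idx=22 entry=0x28007 [P=1 RW=1 US=1 PS=0]
  L3: frame=0x28 idx=28 entry=0x29007 [P=1 RW=1 US=1 PS=0]
  ⇒ phys 0x29FE8  [4 reads]
#1 VA=0x2818321EAA1 (r,user):
  L0: frame=0x23 idx=5 entry=0x2A007 [P=1 RW=1 US=1 PS=0]
  L1: frame=0x2A idx=6 entry=0x2B007 [P=1 RW=1 US=1 PS=0]
  L2: frame=0x2B idx=25 entry=0x2D007 [P=1 RW=1 US=1 PS=0]
  L3: frame=0x2D idx=30 entry=0x2E007 [P=1 RW=1 US=1 PS=0]
  ⇒ phys 0x2EAA1  [4 reads]

Entries read for #1: 4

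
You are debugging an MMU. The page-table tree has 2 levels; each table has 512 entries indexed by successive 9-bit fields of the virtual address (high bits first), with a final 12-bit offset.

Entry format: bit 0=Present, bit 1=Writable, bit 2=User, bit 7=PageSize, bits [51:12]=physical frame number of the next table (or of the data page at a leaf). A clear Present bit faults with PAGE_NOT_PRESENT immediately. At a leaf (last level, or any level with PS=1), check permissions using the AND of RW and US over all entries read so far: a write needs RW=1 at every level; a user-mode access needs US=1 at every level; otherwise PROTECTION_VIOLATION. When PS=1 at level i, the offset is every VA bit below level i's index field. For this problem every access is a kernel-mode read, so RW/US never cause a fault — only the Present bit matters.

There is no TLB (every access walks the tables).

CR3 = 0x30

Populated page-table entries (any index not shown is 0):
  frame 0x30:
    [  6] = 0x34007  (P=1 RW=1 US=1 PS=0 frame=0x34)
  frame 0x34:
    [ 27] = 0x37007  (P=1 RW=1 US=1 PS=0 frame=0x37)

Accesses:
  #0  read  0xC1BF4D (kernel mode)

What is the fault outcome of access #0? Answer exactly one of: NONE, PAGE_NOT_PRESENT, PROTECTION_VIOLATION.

Per-access translation:
#0 VA=0xC1BF4D (r,kernel):
  [0] read 0x30 idx=6: raw=0x34007 flags P=1 W=1 U=1 S=0
  [1] read 0x34 idx=27: raw=0x37007 flags P=1 W=1 U=1 S=0
  ⇒ phys 0x37F4D  [2 reads]

Access #0 fault: NONE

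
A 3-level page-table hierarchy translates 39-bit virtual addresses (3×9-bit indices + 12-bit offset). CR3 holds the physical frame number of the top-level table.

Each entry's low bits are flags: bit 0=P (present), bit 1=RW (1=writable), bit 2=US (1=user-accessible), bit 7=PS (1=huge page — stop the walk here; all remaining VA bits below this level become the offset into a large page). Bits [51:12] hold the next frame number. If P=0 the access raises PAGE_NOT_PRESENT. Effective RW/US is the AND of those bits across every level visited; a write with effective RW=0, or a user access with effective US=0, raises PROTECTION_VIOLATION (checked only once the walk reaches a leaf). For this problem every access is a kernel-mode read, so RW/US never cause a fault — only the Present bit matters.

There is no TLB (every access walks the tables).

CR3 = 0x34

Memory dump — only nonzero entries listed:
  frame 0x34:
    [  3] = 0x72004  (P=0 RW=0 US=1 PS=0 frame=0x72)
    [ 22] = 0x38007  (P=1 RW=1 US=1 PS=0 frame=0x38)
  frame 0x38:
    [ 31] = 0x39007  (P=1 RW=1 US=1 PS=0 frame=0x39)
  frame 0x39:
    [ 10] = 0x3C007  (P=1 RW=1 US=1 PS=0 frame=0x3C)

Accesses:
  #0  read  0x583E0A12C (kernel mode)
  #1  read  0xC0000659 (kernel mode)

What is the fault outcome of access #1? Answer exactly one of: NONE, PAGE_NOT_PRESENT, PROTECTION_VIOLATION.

Per-access translation:
#0 VA=0x583E0A12C (r,kernel):
  L0: frame=0x34 idx=22 entry=0x38007 [P=1 RW=1 US=1 PS=0]
  L1: frame=0x38 idx=31 entry=0x39007 [P=1 RW=1 US=1 PS=0]
  L2: frame=0x39 idx=10 entry=0x3C007 [P=1 RW=1 US=1 PS=0]
  ⇒ phys 0x3C12C  [3 reads]
#1 VA=0xC0000659 (r,kernel):
  L0: frame=0x34 idx=3 entry=0x72004 [P=0 RW=0 US=1 PS=0]
  → PAGE_NOT_PRESENT  (1 entries read)

Access #1 fault: PAGE_NOT_PRESENT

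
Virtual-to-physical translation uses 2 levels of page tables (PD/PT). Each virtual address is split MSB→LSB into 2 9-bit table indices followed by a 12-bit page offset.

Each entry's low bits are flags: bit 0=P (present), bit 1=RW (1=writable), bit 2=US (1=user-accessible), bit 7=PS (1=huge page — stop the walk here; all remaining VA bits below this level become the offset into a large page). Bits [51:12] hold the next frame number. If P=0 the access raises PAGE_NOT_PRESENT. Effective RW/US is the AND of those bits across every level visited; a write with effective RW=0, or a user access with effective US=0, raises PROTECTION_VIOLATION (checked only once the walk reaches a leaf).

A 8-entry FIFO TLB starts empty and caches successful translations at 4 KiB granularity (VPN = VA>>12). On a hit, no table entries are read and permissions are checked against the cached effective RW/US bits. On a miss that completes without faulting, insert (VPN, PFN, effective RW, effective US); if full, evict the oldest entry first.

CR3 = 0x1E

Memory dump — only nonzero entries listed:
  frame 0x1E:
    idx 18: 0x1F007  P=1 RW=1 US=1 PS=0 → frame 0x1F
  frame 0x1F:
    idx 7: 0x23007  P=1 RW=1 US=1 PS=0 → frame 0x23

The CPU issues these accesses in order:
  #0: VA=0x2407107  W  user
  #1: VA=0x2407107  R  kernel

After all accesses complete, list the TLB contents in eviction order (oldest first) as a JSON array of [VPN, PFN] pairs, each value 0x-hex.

Walk each access:
#0 VA=0x2407107 (w,user):
  L0: frame=0x1E idx=18 entry=0x1F007 [P=1 RW=1 US=1 PS=0]
  L1: frame=0x1F idx=7 entry=0x23007 [P=1 RW=1 US=1 PS=0]
  ✓ 0x23107  — 2 lookups
#1 VA=0x2407107 (r,kernel):
  TLB hit vpn=0x2407 → PA=0x23107

TLB: [["0x2407", "0x23"]]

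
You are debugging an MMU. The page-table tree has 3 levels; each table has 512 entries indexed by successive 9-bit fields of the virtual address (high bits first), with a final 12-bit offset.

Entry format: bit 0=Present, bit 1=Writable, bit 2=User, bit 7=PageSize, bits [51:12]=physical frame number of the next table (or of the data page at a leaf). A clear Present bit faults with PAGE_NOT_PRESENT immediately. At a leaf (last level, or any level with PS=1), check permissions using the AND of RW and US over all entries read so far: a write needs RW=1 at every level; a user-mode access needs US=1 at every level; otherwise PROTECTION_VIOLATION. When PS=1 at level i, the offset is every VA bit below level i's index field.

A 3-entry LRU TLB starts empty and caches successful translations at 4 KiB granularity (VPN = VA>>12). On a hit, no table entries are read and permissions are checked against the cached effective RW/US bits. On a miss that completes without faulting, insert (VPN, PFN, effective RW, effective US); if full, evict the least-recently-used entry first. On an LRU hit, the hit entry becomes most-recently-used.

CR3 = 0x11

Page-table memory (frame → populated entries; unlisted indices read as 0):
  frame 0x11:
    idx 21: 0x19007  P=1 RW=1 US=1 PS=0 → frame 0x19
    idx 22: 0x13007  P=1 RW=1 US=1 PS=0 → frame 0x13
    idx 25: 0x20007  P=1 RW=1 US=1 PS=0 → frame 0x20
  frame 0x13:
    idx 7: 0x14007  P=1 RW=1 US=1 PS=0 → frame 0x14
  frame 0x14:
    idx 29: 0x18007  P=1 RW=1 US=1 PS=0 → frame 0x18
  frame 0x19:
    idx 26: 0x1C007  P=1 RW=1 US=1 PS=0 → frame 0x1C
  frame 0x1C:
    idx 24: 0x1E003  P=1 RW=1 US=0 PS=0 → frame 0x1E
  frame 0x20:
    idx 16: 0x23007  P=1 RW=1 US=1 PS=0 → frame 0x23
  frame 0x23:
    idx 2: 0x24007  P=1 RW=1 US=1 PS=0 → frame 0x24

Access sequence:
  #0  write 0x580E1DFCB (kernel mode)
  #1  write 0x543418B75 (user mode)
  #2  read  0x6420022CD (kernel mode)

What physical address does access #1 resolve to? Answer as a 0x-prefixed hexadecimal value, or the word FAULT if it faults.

Per-access translation:
#0 VA=0x580E1DFCB (w,kernel):
  L0: frame=0x11 idx=22 entry=0x13007 [P=1 RW=1 US=1 PS=0]
  L1: frame=0x13 idx=7 entry=0x14007 [P=1 RW=1 US=1 PS=0]
  L2: frame=0x14 idx=29 entry=0x18007 [P=1 RW=1 US=1 PS=0]
  → PA=0x18FCB  (3 entries read)
#1 VA=0x543418B75 (w,user):
  L0: frame=0x11 idx=21 entry=0x19007 [P=1 RW=1 US=1 PS=0]
  L1: frame=0x19 idx=26 entry=0x1C007 [P=1 RW=1 US=1 PS=0]
  L2: frame=0x1C idx=24 entry=0x1E003 [P=1 RW=1 US=0 PS=0]
  ✗ PROTECTION_VIOLATION  [3 reads]
#2 VA=0x6420022CD (r,kernel):
  L0: frame=0x11 idx=25 entry=0x20007 [P=1 RW=1 US=1 PS=0]
  L1: frame=0x20 idx=16 entry=0x23007 [P=1 RW=1 US=1 PS=0]
  L2: frame=0x23 idx=2 entry=0x24007 [P=1 RW=1 US=1 PS=0]
  → PA=0x242CD  (3 entries read)

Access #1 PA: FAULT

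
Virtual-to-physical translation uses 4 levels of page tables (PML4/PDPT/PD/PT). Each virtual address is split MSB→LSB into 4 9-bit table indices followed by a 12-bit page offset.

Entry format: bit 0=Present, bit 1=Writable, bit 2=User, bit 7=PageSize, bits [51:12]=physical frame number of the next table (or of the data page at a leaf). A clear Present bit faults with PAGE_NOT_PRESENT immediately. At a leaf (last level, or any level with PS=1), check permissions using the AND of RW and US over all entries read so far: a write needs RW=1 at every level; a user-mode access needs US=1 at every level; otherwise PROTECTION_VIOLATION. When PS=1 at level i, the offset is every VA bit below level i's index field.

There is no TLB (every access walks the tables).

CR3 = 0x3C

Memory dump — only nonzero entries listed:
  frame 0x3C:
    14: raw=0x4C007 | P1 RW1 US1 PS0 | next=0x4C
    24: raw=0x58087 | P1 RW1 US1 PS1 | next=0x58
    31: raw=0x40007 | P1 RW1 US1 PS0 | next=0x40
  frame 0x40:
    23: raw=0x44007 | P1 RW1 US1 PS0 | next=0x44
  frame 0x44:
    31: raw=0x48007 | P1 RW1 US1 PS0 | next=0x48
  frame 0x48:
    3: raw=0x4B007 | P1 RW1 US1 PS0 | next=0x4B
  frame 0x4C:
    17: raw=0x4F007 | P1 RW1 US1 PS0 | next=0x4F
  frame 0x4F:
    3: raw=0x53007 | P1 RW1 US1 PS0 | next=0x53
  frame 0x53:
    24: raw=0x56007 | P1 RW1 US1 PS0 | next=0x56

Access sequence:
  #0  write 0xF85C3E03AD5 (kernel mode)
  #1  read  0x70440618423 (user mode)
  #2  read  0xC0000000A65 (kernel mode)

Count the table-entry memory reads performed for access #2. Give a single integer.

Per-access translation:
#0 VA=0xF85C3E03AD5 (w,kernel):
  [0] read 0x3C idx=31: raw=0x40007 flags P=1 W=1 U=1 S=0
  [1] read 0x40 idx=23: raw=0x44007 flags P=1 W=1 U=1 S=0
  [2] read 0x44 idx=31: raw=0x48007 flags P=1 W=1 U=1 S=0
  [3] read 0x48 idx=3: raw=0x4B007 flags P=1 W=1 U=1 S=0
  ✓ 0x4BAD5  — 4 lookups
#1 VA=0x70440618423 (r,user):
  [0] read 0x3C idx=14: raw=0x4C007 flags P=1 W=1 U=1 S=0
  [1] read 0x4C idx=17: raw=0x4F007 flags P=1 W=1 U=1 S=0
  [2] read 0x4F idx=3: raw=0x53007 flags P=1 W=1 U=1 S=0
  [3] read 0x53 idx=24: raw=0x56007 flags P=1 W=1 U=1 S=0
  ✓ 0x56423  — 4 lookups
#2 VA=0xC0000000A65 (r,kernel):
  [0] read 0x3C idx=24: raw=0x58087 flags P=1 W=1 U=1 S=1
  ✓ 0x58A65 (huge @L0)  — 1 lookups

Entries read for #2: 1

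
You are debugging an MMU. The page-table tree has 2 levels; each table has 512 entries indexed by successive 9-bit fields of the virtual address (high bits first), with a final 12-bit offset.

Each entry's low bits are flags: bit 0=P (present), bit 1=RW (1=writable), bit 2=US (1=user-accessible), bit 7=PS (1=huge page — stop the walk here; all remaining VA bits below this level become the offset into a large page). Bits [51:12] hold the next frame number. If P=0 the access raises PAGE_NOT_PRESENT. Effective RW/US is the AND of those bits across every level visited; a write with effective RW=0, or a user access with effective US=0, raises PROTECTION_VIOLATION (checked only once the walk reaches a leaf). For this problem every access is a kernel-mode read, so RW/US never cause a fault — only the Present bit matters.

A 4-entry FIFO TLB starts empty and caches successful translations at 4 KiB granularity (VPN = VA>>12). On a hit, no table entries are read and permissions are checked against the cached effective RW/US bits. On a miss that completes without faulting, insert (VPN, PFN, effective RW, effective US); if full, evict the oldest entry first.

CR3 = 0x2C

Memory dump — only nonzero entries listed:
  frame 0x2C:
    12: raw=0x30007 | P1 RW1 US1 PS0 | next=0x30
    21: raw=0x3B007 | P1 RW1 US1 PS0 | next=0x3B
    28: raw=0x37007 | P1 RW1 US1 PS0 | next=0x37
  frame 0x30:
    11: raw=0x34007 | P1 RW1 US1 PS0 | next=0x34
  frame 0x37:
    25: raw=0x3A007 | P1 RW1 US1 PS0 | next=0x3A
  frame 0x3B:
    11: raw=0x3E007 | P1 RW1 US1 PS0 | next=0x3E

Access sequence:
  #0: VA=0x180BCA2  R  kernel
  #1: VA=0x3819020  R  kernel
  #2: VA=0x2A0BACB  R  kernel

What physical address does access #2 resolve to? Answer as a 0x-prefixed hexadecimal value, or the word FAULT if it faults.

Trace:
#0 VA=0x180BCA2 (r,kernel):
  [0] read 0x2C idx=12: raw=0x30007 flags P=1 W=1 U=1 S=0
  [1] read 0x30 idx=11: raw=0x34007 flags P=1 W=1 U=1 S=0
  ✓ 0x34CA2  — 2 lookups
#1 VA=0x3819020 (r,kernel):
  [0] read 0x2C idx=28: raw=0x37007 flags P=1 W=1 U=1 S=0
  [1] read 0x37 idx=25: raw=0x3A007 flags P=1 W=1 U=1 S=0
  ✓ 0x3A020  — 2 lookups
#2 VA=0x2A0BACB (r,kernel):
  [0] read 0x2C idx=21: raw=0x3B007 flags P=1 W=1 U=1 S=0
  [1] read 0x3B idx=11: raw=0x3E007 flags P=1 W=1 U=1 S=0
  ✓ 0x3EACB  — 2 lookups

Access #2 PA: 0x3EACB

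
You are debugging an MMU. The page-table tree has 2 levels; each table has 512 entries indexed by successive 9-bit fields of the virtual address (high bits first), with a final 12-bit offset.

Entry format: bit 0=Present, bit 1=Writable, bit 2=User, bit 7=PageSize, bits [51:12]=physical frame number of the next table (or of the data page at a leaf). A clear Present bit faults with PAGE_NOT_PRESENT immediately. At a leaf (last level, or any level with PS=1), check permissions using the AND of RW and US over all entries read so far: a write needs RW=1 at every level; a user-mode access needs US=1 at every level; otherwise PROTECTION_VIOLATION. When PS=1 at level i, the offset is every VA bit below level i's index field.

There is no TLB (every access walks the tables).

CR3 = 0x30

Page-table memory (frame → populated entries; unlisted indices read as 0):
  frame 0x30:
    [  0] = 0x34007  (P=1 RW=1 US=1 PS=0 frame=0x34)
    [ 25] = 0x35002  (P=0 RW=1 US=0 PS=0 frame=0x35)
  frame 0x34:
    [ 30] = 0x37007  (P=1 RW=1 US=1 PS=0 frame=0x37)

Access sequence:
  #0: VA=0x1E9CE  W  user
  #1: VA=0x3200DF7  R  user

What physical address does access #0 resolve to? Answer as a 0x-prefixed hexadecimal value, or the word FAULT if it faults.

Per-access translation:
#0 VA=0x1E9CE (w,user):
  [0] read 0x30 idx=0: raw=0x34007 flags P=1 W=1 U=1 S=0
  [1] read 0x34 idx=30: raw=0x37007 flags P=1 W=1 U=1 S=0
  → PA=0x379CE  (2 entries read)
#1 VA=0x3200DF7 (r,user):
  [0] read 0x30 idx=25: raw=0x35002 flags P=0 W=1 U=0 S=0
  → PAGE_NOT_PRESENT  (1 entries read)

Access #0 PA: 0x379CE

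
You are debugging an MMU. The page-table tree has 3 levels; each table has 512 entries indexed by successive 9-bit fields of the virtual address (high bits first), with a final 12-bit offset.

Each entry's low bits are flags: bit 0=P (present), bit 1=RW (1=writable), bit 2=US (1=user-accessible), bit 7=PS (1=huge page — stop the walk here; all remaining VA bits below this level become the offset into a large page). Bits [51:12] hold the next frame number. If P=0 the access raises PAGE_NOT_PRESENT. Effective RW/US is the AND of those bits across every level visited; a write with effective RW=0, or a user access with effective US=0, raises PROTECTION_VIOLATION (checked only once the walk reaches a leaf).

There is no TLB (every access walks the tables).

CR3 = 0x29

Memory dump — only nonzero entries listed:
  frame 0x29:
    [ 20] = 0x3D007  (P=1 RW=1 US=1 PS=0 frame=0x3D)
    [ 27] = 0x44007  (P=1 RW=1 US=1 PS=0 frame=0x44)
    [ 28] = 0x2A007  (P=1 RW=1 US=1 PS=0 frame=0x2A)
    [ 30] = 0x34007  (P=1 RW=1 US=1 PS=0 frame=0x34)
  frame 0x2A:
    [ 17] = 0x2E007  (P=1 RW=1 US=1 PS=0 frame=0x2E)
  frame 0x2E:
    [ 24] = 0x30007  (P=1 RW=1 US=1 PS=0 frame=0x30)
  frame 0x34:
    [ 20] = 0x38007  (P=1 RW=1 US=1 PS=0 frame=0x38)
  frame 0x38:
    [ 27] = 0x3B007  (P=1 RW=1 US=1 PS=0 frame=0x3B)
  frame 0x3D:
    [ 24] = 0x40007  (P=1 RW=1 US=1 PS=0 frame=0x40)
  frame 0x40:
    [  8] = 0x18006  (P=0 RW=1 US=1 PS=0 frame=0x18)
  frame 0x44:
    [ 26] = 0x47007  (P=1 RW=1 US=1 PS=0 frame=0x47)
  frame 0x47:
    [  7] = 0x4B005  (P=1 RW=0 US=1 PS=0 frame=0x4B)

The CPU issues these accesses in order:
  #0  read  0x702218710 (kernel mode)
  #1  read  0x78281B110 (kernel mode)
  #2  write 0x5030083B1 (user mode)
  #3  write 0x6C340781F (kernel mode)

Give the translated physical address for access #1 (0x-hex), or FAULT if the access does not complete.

Per-access translation:
#0 VA=0x702218710 (r,kernel):
  [0] read 0x29 idx=28: raw=0x2A007 flags P=1 W=1 U=1 S=0
  [1] read 0x2A idx=17: raw=0x2E007 flags P=1 W=1 U=1 S=0
  [2] read 0x2E idx=24: raw=0x30007 flags P=1 W=1 U=1 S=0
  ✓ 0x30710  — 3 lookups
#1 VA=0x78281B110 (r,kernel):
  [0] read 0x29 idx=30: raw=0x34007 flags P=1 W=1 U=1 S=0
  [1] read 0x34 idx=20: raw=0x38007 flags P=1 W=1 U=1 S=0
  [2] read 0x38 idx=27: raw=0x3B007 flags P=1 W=1 U=1 S=0
  ✓ 0x3B110  — 3 lookups
#2 VA=0x5030083B1 (w,user):
  [0] read 0x29 idx=20: raw=0x3D007 flags P=1 W=1 U=1 S=0
  [1] read 0x3D idx=24: raw=0x40007 flags P=1 W=1 U=1 S=0
  [2] read 0x40 idx=8: raw=0x18006 flags P=0 W=1 U=1 S=0
  → PAGE_NOT_PRESENT  (3 entries read)
#3 VA=0x6C340781F (w,kernel):
  [0] read 0x29 idx=27: raw=0x44007 flags P=1 W=1 U=1 S=0
  [1] read 0x44 idx=26: raw=0x47007 flags P=1 W=1 U=1 S=0
  [2] read 0x47 idx=7: raw=0x4B005 flags P=1 W=0 U=1 S=0
  → PROTECTION_VIOLATION  (3 entries read)

Access #1 PA: 0x3B110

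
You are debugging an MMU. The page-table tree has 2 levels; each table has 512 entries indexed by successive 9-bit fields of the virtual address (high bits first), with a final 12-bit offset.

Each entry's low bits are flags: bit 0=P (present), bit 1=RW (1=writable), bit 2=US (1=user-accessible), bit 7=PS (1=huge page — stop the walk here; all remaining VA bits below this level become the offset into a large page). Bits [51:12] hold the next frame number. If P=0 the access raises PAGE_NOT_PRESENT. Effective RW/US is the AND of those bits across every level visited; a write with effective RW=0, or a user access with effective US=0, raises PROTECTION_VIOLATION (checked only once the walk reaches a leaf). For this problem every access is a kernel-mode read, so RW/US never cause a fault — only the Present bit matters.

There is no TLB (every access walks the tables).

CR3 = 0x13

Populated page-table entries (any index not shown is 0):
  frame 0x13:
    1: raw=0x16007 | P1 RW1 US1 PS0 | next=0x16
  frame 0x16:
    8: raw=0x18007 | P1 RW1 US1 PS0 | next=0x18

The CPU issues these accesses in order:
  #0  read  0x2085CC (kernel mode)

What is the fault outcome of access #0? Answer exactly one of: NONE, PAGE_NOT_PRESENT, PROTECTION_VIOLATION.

Trace:
#0 VA=0x2085CC (r,kernel):
  L0 @0x13[1] → 0x16007  P=1,RW=1,US=1,PS=0
  L1 @0x16[8] → 0x18007  P=1,RW=1,US=1,PS=0
  ✓ 0x185CC  — 2 lookups

Access #0 fault: NONE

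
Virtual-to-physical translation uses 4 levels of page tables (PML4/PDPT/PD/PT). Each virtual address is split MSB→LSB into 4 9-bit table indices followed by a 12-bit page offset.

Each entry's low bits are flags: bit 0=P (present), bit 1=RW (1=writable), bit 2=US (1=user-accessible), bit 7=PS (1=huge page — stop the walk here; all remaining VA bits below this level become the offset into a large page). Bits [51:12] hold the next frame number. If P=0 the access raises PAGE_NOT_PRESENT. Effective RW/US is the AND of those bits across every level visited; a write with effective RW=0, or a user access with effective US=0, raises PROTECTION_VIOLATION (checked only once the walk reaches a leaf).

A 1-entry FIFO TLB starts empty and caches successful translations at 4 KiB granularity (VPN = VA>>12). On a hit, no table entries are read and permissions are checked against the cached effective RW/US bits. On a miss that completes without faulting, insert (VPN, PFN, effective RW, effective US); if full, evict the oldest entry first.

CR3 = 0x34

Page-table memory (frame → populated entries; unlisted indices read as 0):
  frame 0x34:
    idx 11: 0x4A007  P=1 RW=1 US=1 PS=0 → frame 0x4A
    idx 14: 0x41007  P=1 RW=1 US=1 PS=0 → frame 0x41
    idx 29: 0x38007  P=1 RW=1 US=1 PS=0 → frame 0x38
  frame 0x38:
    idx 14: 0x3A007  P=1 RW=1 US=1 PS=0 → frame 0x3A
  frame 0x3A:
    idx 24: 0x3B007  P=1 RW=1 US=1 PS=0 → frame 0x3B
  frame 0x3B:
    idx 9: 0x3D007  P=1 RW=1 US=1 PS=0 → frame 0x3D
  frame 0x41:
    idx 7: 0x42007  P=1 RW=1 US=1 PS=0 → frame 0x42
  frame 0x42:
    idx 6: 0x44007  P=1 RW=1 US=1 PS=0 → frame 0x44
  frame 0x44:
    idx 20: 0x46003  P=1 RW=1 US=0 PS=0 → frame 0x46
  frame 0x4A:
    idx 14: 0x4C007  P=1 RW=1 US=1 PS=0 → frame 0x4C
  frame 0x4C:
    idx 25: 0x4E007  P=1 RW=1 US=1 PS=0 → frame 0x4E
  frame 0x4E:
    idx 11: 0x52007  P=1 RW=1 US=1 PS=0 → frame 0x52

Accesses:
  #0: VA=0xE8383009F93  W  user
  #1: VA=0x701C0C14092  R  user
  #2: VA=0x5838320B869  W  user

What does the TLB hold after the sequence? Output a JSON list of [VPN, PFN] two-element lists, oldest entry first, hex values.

Per-access translation:
#0 VA=0xE8383009F93 (w,user):
  L0 @0x34[29] → 0x38007  P=1,RW=1,US=1,PS=0
  L1 @0x38[14] → 0x3A007  P=1,RW=1,US=1,PS=0
  L2 @0x3A[24] → 0x3B007  P=1,RW=1,US=1,PS=0
  L3 @0x3B[9] → 0x3D007  P=1,RW=1,US=1,PS=0
  ✓ 0x3DF93  — 4 lookups
#1 VA=0x701C0C14092 (r,user):
  L0 @0x34[14] → 0x41007  P=1,RW=1,US=1,PS=0
  L1 @0x41[7] → 0x42007  P=1,RW=1,US=1,PS=0
  L2 @0x42[6] → 0x44007  P=1,RW=1,US=1,PS=0
  L3 @0x44[20] → 0x46003  P=1,RW=1,US=0,PS=0
  ✗ PROTECTION_VIOLATION  [4 reads]
#2 VA=0x5838320B869 (w,user):
  L0 @0x34[11] → 0x4A007  P=1,RW=1,US=1,PS=0
  L1 @0x4A[14] → 0x4C007  P=1,RW=1,US=1,PS=0
  L2 @0x4C[25] → 0x4E007  P=1,RW=1,US=1,PS=0
  L3 @0x4E[11] → 0x52007  P=1,RW=1,US=1,PS=0
  ✓ 0x52869  — 4 lookups

TLB: [["0x5838320B", "0x52"]]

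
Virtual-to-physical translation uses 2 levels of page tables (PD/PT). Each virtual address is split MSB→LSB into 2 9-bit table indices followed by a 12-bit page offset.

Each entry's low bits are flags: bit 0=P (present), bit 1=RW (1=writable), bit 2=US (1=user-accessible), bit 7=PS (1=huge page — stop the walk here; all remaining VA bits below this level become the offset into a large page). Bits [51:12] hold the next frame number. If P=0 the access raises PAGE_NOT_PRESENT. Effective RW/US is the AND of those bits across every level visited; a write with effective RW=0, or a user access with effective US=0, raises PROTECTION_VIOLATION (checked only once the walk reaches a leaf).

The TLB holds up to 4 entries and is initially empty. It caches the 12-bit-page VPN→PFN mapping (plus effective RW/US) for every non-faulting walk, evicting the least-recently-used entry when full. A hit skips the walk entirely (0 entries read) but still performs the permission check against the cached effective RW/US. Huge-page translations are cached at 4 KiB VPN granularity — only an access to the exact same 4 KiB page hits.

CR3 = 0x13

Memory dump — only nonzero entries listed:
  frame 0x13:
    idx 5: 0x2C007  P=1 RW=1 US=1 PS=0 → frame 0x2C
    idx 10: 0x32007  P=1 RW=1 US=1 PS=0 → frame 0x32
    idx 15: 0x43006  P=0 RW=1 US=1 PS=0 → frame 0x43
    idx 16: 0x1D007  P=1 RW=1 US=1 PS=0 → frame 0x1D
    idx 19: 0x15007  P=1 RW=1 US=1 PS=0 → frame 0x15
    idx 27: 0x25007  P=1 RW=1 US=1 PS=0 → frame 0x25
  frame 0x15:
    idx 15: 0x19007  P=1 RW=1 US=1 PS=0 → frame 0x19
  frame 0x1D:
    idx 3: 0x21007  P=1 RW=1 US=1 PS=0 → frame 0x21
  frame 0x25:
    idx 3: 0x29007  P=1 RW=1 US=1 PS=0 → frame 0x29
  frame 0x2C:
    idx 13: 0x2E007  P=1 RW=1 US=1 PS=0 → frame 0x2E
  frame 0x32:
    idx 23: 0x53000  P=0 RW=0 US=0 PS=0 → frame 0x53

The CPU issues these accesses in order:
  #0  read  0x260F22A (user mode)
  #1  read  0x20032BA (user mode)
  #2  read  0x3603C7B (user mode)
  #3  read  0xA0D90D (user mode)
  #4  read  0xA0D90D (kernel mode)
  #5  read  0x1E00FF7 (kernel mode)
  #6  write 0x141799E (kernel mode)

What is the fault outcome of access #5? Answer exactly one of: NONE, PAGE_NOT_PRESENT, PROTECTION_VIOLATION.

Walk each access:
#0 VA=0x260F22A (r,user):
  L0 @0x13[19] → 0x15007  P=1,RW=1,US=1,PS=0
  L1 @0x15[15] → 0x19007  P=1,RW=1,US=1,PS=0
  → PA=0x1922A  (2 entries read)
#1 VA=0x20032BA (r,user):
  L0 @0x13[16] → 0x1D007  P=1,RW=1,US=1,PS=0
  L1 @0x1D[3] → 0x21007  P=1,RW=1,US=1,PS=0
  → PA=0x212BA  (2 entries read)
#2 VA=0x3603C7B (r,user):
  L0 @0x13[27] → 0x25007  P=1,RW=1,US=1,PS=0
  L1 @0x25[3] → 0x29007  P=1,RW=1,US=1,PS=0
  → PA=0x29C7B  (2 entries read)
#3 VA=0xA0D90D (r,user):
  L0 @0x13[5] → 0x2C007  P=1,RW=1,US=1,PS=0
  L1 @0x2C[13] → 0x2E007  P=1,RW=1,US=1,PS=0
  → PA=0x2E90D  (2 entries read)
#4 VA=0xA0D90D (r,kernel):
  TLB hit vpn=0xA0D → PA=0x2E90D
#5 VA=0x1E00FF7 (r,kernel):
  L0 @0x13[15] → 0x43006  P=0,RW=1,US=1,PS=0
  ⇒ fault: PAGE_NOT_PRESENT  — 1 lookups
#6 VA=0x141799E (w,kernel):
  L0 @0x13[10] → 0x32007  P=1,RW=1,US=1,PS=0
  L1 @0x32[23] → 0x53000  P=0,RW=0,US=0,PS=0
  ⇒ fault: PAGE_NOT_PRESENT  — 2 lookups

Access #5 fault: PAGE_NOT_PRESENT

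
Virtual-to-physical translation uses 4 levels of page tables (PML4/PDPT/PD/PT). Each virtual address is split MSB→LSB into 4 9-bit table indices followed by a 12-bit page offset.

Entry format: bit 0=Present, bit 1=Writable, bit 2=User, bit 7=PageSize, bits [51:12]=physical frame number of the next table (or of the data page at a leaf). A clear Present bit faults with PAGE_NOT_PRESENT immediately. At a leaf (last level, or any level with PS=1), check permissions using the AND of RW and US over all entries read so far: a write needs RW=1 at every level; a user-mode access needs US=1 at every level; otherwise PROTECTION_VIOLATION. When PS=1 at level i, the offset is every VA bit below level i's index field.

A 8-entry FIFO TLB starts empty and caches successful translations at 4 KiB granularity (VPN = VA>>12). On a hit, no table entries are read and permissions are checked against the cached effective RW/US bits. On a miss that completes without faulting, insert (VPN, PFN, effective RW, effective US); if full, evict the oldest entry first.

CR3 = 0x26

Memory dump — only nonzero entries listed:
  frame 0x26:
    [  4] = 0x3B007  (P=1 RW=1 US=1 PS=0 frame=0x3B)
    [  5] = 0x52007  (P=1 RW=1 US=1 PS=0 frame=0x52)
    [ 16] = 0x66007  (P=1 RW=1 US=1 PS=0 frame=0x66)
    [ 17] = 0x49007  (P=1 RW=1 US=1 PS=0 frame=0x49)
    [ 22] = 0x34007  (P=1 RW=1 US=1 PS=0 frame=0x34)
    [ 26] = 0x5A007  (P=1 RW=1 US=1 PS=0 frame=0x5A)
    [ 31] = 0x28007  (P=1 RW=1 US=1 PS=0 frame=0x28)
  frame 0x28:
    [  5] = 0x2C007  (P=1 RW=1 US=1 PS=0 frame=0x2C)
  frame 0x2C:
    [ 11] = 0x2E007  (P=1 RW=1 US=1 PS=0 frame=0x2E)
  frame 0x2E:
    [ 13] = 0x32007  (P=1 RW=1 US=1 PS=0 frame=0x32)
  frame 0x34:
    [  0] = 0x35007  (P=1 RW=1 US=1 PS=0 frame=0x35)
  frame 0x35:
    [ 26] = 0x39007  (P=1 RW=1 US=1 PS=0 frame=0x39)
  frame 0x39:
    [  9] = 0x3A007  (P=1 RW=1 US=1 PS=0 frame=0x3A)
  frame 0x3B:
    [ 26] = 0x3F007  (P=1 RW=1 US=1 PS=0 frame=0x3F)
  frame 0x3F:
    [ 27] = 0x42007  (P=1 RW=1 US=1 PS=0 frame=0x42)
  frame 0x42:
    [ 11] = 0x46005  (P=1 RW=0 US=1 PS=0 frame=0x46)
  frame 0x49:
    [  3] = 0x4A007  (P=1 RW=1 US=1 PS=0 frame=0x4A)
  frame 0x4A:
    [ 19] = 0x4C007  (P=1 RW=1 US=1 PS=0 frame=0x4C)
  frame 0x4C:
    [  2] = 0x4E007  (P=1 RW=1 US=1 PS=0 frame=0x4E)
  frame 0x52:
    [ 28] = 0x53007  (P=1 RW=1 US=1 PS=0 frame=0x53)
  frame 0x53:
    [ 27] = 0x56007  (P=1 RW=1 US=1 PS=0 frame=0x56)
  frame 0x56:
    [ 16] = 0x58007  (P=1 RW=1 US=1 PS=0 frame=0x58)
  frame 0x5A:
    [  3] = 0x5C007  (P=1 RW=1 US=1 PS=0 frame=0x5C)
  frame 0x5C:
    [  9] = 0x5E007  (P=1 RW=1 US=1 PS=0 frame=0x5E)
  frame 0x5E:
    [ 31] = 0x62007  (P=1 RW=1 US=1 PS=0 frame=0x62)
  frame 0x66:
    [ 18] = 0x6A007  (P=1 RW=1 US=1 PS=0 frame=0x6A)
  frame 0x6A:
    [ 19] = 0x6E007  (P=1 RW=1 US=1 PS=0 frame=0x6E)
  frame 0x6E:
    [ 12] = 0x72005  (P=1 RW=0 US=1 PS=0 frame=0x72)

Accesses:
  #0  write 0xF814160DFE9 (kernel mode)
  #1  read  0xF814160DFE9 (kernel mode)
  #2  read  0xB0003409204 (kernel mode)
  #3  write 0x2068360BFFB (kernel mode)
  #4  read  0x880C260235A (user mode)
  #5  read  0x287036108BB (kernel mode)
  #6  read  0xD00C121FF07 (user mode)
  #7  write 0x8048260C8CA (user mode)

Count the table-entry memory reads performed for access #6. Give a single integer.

Walk each access:
#0 VA=0xF814160DFE9 (w,kernel):
  [0] read 0x26 idx=31: raw=0x28007 flags P=1 W=1 U=1 S=0
  [1] read 0x28 idx=5: raw=0x2C007 flags P=1 W=1 U=1 S=0
  [2] read 0x2C idx=11: raw=0x2E007 flags P=1 W=1 U=1 S=0
  [3] read 0x2E idx=13: raw=0x32007 flags P=1 W=1 U=1 S=0
  ⇒ phys 0x32FE9  [4 reads]
#1 VA=0xF814160DFE9 (r,kernel):
  TLB hit vpn=0xF814160D → PA=0x32FE9
#2 VA=0xB0003409204 (r,kernel):
  [0] read 0x26 idx=22: raw=0x34007 flags P=1 W=1 U=1 S=0
  [1] read 0x34 idx=0: raw=0x35007 flags P=1 W=1 U=1 S=0
  [2] read 0x35 idx=26: raw=0x39007 flags P=1 W=1 U=1 S=0
  [3] read 0x39 idx=9: raw=0x3A007 flags P=1 W=1 U=1 S=0
  ⇒ phys 0x3A204  [4 reads]
#3 VA=0x2068360BFFB (w,kernel):
  [0] read 0x26 idx=4: raw=0x3B007 flags P=1 W=1 U=1 S=0
  [1] read 0x3B idx=26: raw=0x3F007 flags P=1 W=1 U=1 S=0
  [2] read 0x3F idx=27: raw=0x42007 flags P=1 W=1 U=1 S=0
  [3] read 0x42 idx=11: raw=0x46005 flags P=1 W=0 U=1 S=0
  ✗ PROTECTION_VIOLATION  [4 reads]
#4 VA=0x880C260235A (r,user):
  [0] read 0x26 idx=17: raw=0x49007 flags P=1 W=1 U=1 S=0
  [1] read 0x49 idx=3: raw=0x4A007 flags P=1 W=1 U=1 S=0
  [2] read 0x4A idx=19: raw=0x4C007 flags P=1 W=1 U=1 S=0
  [3] read 0x4C idx=2: raw=0x4E007 flags P=1 W=1 U=1 S=0
  ⇒ phys 0x4E35A  [4 reads]
#5 VA=0x287036108BB (r,kernel):
  [0] read 0x26 idx=5: raw=0x52007 flags P=1 W=1 U=1 S=0
  [1] read 0x52 idx=28: raw=0x53007 flags P=1 W=1 U=1 S=0
  [2] read 0x53 idx=27: raw=0x56007 flags P=1 W=1 U=1 S=0
  [3] read 0x56 idx=16: raw=0x58007 flags P=1 W=1 U=1 S=0
  ⇒ phys 0x588BB  [4 reads]
#6 VA=0xD00C121FF07 (r,user):
  [0] read 0x26 idx=26: raw=0x5A007 flags P=1 W=1 U=1 S=0
  [1] read 0x5A idx=3: raw=0x5C007 flags P=1 W=1 U=1 S=0
  [2] read 0x5C idx=9: raw=0x5E007 flags P=1 W=1 U=1 S=0
  [3] read 0x5E idx=31: raw=0x62007 flags P=1 W=1 U=1 S=0
  ⇒ phys 0x62F07  [4 reads]
#7 VA=0x8048260C8CA (w,user):
  [0] read 0x26 idx=16: raw=0x66007 flags P=1 W=1 U=1 S=0
  [1] read 0x66 idx=18: raw=0x6A007 flags P=1 W=1 U=1 S=0
  [2] read 0x6A idx=19: raw=0x6E007 flags P=1 W=1 U=1 S=0
  [3] read 0x6E idx=12: raw=0x72005 flags P=1 W=0 U=1 S=0
  ✗ PROTECTION_VIOLATION  [4 reads]

Entries read for #6: 4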